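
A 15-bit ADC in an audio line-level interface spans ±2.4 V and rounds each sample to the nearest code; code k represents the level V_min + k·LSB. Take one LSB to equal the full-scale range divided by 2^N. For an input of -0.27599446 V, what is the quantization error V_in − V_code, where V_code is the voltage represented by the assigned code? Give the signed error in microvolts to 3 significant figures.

The full-scale span is 2.4 − (-2.4) = 4.8 V. LSB = 4.8 V / 2^15 ≈ 146.5 µV.
(-0.27599446 − (-2.4)) / LSB = 2.12400554 × 32768/4.8 = 14499.8778. Nearest integer: k = 14500.
V_code = -2.4 + (14500/32768) × 4.8 = -0.27597656250 V.
e = -0.27599446 − (-0.27597656250) = −17.9 µV.

−17.9 µV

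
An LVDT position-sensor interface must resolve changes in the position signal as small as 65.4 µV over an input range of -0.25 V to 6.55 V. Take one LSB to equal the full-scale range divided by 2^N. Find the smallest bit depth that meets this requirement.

Range = 6.55 − (-0.25) = 6.8 V.
6.8 V / 65.4 µV = 104000. Since 2^16 = 65536 and 2^17 = 131072, N = 17.

17 bits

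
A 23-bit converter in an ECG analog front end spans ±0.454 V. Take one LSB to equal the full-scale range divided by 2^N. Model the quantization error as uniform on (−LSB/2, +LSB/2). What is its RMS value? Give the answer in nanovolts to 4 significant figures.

Range = 0.454 − (-0.454) = 0.908 V.
One LSB is 0.908 V / 8388608 = 108.242 nV.
σ_q = LSB/√12 = 108.242 nV/3.4641 = 31.25 nV.

31.25 nV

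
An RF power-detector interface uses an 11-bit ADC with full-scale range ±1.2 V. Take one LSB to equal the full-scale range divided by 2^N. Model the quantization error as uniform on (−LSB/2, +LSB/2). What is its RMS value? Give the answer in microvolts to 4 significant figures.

Full-scale range = 1.2 V − (-1.2 V) = 2.4 V.
Step size = 2.4/2048 V = 1.17188 mV.
σ_q = LSB/√12 = 1.17188 mV/3.4641 = 338.3 µV.

338.3 µV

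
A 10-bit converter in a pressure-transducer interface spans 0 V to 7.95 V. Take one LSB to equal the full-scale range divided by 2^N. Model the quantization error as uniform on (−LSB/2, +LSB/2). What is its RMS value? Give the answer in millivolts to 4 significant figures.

2.241 mV

Span = 7.95 V.
One LSB is 7.95 V / 1024 = 7.76367 mV.
RMS of a uniform error over width LSB is LSB/√12 = 2.241 mV.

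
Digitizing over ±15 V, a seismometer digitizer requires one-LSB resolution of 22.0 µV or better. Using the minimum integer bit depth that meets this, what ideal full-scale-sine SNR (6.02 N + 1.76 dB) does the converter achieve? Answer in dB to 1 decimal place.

Full-scale range = 15 V − (-15 V) = 30 V.
Required number of levels: 30/22.0 µV = 1.3636e6; smallest N with 2^N ≥ that is 21.
6.02(21) + 1.76 = 128.18 dB.

128.2 dB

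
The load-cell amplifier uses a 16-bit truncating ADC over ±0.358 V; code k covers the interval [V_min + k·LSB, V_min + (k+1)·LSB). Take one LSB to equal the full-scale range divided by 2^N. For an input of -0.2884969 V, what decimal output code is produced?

6361

Full-scale range = 0.358 V − (-0.358 V) = 0.716 V. LSB = 0.716 V / 2^16 ≈ 10.93 µV.
(V_in − V_min) × 2^16/range = (-0.2884969 − (-0.358)) × 65536/0.716 = 6361.669.
Floor → code = 6361.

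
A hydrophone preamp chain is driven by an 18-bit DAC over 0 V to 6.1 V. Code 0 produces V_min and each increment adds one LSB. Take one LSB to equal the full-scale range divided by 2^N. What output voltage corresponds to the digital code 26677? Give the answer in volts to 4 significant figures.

Range is 6.1 V. LSB = 6.1 V / 2^18.
V_out = V_min + code × LSB = 0 V + 26677 × 6.1 V / 262144
      = 0 V + 0.620765 V = 0.620765 V.

0.6208 V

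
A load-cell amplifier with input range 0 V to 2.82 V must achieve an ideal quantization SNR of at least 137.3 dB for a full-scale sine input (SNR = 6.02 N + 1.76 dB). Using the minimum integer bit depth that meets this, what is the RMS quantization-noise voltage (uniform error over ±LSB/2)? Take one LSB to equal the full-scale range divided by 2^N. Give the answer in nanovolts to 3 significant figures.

97.0 nV

V_FS = 2.82 V.
6.02 N + 1.76 ≥ 137.3 gives N ≥ 22.515, so the minimum integer is 23.
One LSB is 2.82 V / 8388608 = 336.17 nV.
RMS noise = LSB/√12 = 97.0 nV.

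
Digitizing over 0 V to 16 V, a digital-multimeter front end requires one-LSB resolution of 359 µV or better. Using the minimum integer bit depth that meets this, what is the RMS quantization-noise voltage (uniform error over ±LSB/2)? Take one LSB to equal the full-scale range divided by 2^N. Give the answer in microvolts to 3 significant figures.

Full-scale range = 16 V.
Levels needed ≥ 16/359 µV = 44570. 2^16 = 65536 suffices, so N_min = 16.
One LSB is 16 V / 65536 = 244.14 µV.
V_rms = LSB/√12 = 70.5 µV.

70.5 µV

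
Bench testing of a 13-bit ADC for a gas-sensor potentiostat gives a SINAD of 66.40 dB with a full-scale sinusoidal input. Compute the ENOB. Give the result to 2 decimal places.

10.74 bits

ENOB = (66.40 − 1.76)/6.02 = 10.7375 bits.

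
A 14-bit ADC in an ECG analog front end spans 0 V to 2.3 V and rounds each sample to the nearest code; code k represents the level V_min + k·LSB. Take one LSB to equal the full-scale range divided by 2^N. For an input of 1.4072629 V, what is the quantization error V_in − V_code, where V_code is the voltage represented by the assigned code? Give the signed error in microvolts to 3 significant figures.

Range is 2.3 V. LSB = 2.3 V / 2^14 ≈ 140.4 µV.
(V_in − V_min)/LSB = (1.4072629 − (0)) × 16384/2.3 = 10024.6067 → nearest code k = 10025.
V_code = V_min + k × range/2^14 = 0 + 10025 × 2.3/16384 = 1.4073181152 V.
e = 1.4072629 − (1.4073181152) = −55.2 µV.

−55.2 µV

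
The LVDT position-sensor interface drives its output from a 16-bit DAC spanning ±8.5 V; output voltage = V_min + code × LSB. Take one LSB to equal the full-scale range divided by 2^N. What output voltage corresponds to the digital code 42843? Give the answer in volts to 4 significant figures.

2.613 V

The full-scale span is 8.5 − (-8.5) = 17 V. LSB = 17 V / 2^16.
V_out = V_min + code × LSB = -8.5 V + 42843 × 17 V / 65536
      = -8.5 + 11.1134 = 2.61345 V.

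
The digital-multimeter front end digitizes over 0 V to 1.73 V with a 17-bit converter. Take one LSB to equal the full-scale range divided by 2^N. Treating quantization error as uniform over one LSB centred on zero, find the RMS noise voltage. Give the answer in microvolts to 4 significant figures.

Span = 1.73 V.
LSB = 1.73 V ÷ 2^17 = 1.73/131072 V = 13.1989 µV.
σ_q = LSB/√12 = 13.1989 µV/3.4641 = 3.810 µV.

3.810 µV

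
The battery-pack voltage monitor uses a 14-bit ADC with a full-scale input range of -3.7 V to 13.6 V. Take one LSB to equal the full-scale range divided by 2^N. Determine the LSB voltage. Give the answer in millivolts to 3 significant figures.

Span: 13.6 V − (-3.7 V) = 17.3 V.
Number of codes = 2^14 = 16384.
LSB = 17.3 V / 2^14 = 1.06 mV.

1.06 mV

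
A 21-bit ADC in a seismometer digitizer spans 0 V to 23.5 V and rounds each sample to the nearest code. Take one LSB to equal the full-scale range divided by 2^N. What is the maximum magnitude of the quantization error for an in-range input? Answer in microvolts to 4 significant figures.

Range is 23.5 V.
One LSB is 23.5 V / 2097152 = 11.2057 µV.
A rounding quantizer has |error| ≤ LSB/2 = 5.603 µV.

5.603 µV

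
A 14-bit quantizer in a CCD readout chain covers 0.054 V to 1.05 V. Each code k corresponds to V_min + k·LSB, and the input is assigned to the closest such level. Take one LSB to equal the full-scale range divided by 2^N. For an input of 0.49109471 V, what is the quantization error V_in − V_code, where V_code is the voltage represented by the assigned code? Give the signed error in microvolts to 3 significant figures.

The full-scale span is 1.05 − (0.054) = 0.996 V. LSB = 0.996 V / 2^14 ≈ 60.79 µV.
Position in LSBs: (0.49109471 − (0.054)) × 16384/0.996 = 7190.1202; rounding gives k = 7190.
V_code = V_min + k × range/2^14 = 0.054 + 7190 × 0.996/16384 = 0.49108740234 V.
Error = V_in − V_code = 0.49109471 − (0.49108740234) = +7.31 µV.

+7.31 µV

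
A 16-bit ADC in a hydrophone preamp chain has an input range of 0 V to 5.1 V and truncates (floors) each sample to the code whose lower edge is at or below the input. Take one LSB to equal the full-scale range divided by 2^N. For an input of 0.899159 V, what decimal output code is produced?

11554

Span = 5.1 V. LSB = 5.1 V / 2^16 ≈ 77.82 µV.
(V_in − V_min) × 2^16/range = (0.899159 − (0)) × 65536/5.1 = 11554.369.
Floor → code = 11554.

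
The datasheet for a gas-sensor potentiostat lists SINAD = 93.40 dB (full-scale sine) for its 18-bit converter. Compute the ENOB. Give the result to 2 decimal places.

15.22 bits

ENOB = (SINAD − 1.76) / 6.02 = (93.40 − 1.76) / 6.02 = 91.64 / 6.02 = 15.2226.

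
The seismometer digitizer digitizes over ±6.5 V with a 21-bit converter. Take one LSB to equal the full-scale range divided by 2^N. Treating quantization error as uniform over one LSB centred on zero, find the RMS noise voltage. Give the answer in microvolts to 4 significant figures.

1.789 µV

Range = 6.5 − (-6.5) = 13 V.
LSB = 13 V / 2^21 = 6.19888 µV.
V_rms = LSB/√12 = 6.19888 µV / √12 = 1.789 µV.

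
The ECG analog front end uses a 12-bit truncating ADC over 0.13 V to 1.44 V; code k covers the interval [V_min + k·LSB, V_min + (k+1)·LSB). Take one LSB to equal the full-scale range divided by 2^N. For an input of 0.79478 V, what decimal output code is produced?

2078

The full-scale span is 1.44 − (0.13) = 1.31 V. LSB = 1.31 V / 2^12 ≈ 319.8 µV.
(V_in − V_min) × 2^12/range = (0.79478 − (0.13)) × 4096/1.31 = 2078.579.
Floor → code = 2078.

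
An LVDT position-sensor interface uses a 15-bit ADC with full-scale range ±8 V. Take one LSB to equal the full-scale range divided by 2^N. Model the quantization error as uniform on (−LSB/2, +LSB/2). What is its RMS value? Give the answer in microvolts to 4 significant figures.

Span: 8 V − (-8 V) = 16 V.
Step size = 16/32768 V = 488.281 µV.
σ_q = LSB/√12 = 488.281 µV/3.4641 = 141.0 µV.

141.0 µV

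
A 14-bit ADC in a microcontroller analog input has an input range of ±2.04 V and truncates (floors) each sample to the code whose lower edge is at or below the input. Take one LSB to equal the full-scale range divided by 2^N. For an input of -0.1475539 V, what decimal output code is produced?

7599

Full-scale range = 2.04 V − (-2.04 V) = 4.08 V. LSB = 4.08 V / 2^14 ≈ 249.0 µV.
V_in − V_min = -0.1475539 − (-2.04) = 1.8924461 V.
Divide by LSB: 1.8924461 × 16384/4.08 = 7599.4698.
Truncating gives code 7599.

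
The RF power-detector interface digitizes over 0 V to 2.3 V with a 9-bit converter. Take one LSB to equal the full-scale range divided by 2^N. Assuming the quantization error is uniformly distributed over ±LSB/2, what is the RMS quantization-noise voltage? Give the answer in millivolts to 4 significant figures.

1.297 mV

Full-scale range = 2.3 V.
LSB = 2.3 V / 2^9 = 4.49219 mV.
V_rms = LSB/√12 = 4.49219 mV / √12 = 1.297 mV.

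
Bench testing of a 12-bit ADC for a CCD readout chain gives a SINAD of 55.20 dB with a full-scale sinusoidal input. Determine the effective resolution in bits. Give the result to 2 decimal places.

8.88 bits

Inverting SNR = 6.02 N + 1.76: N_eff = (55.20 − 1.76)/6.02 = 8.8771.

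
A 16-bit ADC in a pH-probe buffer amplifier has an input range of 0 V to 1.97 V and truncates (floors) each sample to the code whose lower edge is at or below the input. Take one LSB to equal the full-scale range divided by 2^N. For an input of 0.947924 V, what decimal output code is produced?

V_FS = 1.97 V. LSB = 1.97 V / 2^16 ≈ 30.06 µV.
(V_in − V_min) × 2^16/range = (0.947924 − (0)) × 65536/1.97 = 31534.593.
Floor → code = 31534.

31534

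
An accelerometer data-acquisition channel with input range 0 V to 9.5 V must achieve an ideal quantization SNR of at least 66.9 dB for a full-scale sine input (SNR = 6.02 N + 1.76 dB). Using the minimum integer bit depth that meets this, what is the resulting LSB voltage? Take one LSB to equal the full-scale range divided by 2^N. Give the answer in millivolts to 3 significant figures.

Range is 9.5 V.
N ≥ (66.9 − 1.76)/6.02 = 10.821 → N_min = 11.
One LSB is 9.5 V / 2048 = 4.64 mV.

4.64 mV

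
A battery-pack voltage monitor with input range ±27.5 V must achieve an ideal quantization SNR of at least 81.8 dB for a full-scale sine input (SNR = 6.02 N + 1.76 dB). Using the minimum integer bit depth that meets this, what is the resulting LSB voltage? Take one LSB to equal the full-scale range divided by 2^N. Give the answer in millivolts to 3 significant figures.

Range = 27.5 − (-27.5) = 55 V.
Required N = ⌈(81.8 − 1.76)/6.02⌉ = ⌈13.296⌉ = 14.
One LSB is 55 V / 16384 = 3.36 mV.

3.36 mV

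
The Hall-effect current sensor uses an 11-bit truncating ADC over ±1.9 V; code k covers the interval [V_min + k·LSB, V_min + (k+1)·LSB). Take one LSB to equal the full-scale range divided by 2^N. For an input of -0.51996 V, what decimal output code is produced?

The full-scale span is 1.9 − (-1.9) = 3.8 V. LSB = 3.8 V / 2^11 ≈ 1.855 mV.
code = ⌊(V_in − V_min)/LSB⌋ = ⌊(V_in − V_min) × 2^11 / range⌋
     = ⌊(-0.51996 − (-1.9)) × 2048 / 3.8⌋ = ⌊1.38004 × 2048/3.8⌋
     = ⌊743.769⌋ = 743.

743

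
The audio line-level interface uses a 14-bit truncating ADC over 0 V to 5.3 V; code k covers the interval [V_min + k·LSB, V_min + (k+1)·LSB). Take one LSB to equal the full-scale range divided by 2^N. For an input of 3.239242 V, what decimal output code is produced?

Span = 5.3 V. LSB = 5.3 V / 2^14 ≈ 323.5 µV.
(V_in − V_min) × 2^14/range = (3.239242 − (0)) × 16384/5.3 = 10013.536.
Floor → code = 10013.

10013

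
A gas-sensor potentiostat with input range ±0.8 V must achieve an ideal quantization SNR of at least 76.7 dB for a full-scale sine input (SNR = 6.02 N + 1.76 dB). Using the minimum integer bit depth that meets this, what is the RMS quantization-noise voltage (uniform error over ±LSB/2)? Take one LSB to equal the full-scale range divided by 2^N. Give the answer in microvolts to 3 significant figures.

56.4 µV

Span: 0.8 V − (-0.8 V) = 1.6 V.
Solving 6.02 N ≥ 76.7 − 1.76: N ≥ 12.449. Round up → N = 13.
LSB = 1.6 V / 2^13 = 195.31 µV.
RMS noise = LSB/√12 = 56.4 µV.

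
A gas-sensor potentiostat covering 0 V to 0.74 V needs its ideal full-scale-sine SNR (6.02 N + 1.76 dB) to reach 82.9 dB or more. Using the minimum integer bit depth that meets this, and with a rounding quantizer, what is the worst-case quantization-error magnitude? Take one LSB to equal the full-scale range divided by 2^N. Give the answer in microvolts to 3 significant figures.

V_FS = 0.74 V.
Solving 6.02 N ≥ 82.9 − 1.76: N ≥ 13.478. Round up → N = 14.
LSB = 0.74 V / 2^14 = 45.166 µV.
Half an LSB is 22.6 µV.

22.6 µV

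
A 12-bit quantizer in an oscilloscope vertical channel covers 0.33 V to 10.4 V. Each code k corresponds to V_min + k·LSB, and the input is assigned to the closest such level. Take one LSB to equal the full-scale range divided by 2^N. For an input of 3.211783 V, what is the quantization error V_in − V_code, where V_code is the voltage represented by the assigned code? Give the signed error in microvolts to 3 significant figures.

Range = 10.4 − (0.33) = 10.07 V. LSB = 10.07 V / 2^12 ≈ 2.458 mV.
(V_in − V_min)/LSB = (3.211783 − (0.33)) × 4096/10.07 = 1172.1731 → nearest code k = 1172.
Reconstructed level: 0.33 + 1172 × 10.07/4096 V = 3.211357422 V.
V_in − V_code = 3.211783 − (3.211357422) = +426 µV.

+426 µV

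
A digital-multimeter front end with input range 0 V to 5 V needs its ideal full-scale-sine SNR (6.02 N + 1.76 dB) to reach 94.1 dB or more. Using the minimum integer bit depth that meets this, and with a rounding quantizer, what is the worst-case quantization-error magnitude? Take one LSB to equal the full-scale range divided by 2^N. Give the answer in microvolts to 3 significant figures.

38.1 µV

Full-scale range = 5 V.
Solving 6.02 N ≥ 94.1 − 1.76: N ≥ 15.339. Round up → N = 16.
LSB = 5 V / 2^16 = 76.294 µV.
Max error for round-to-nearest is LSB/2 = 38.1 µV.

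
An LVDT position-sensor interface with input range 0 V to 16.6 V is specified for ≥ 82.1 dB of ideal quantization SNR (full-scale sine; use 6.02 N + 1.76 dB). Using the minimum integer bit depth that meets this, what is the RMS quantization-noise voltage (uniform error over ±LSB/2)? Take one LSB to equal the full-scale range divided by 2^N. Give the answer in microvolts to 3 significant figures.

292 µV

Range is 16.6 V.
6.02 N + 1.76 ≥ 82.1 gives N ≥ 13.346, so the minimum integer is 14.
LSB = 16.6 V ÷ 2^14 = 16.6/16384 V = 1.0132 mV.
σ_q = LSB/√12 = 1.0132 mV/3.4641 = 292 µV.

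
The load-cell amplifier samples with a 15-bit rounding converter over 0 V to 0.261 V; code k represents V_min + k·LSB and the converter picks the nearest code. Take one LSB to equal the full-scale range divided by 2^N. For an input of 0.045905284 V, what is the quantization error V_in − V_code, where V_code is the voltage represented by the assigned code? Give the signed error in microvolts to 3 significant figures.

Span = 0.261 V. LSB = 0.261 V / 2^15 ≈ 7.965 µV.
Position in LSBs: (0.045905284 − (0)) × 32768/0.261 = 5763.3117; rounding gives k = 5763.
Reconstructed level: 0 + 5763 × 0.261/32768 V = 0.045902801514 V.
Error = V_in − V_code = 0.045905284 − (0.045902801514) = +2.48 µV.

+2.48 µV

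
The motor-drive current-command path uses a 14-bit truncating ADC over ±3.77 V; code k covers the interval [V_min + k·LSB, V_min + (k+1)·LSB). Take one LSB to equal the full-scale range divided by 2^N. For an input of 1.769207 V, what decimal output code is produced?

12036

Full-scale range = 3.77 V − (-3.77 V) = 7.54 V. LSB = 7.54 V / 2^14 ≈ 460.2 µV.
code = ⌊(V_in − V_min)/LSB⌋ = ⌊(V_in − V_min) × 2^14 / range⌋
     = ⌊(1.769207 − (-3.77)) × 16384 / 7.54⌋ = ⌊5.539207 × 16384/7.54⌋
     = ⌊12036.388⌋ = 12036.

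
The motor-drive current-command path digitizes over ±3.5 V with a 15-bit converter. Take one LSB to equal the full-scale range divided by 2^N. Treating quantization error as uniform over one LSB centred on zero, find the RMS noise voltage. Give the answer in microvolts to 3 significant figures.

Full-scale range = 3.5 V − (-3.5 V) = 7 V.
LSB = 7 V / 2^15 = 213.62 µV.
σ_q = LSB/√12 = 213.62 µV/3.4641 = 61.7 µV.

61.7 µV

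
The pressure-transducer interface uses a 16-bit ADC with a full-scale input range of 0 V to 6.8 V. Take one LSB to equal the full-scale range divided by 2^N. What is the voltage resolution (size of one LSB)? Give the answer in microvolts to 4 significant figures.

Span = 6.8 V.
Number of codes = 2^16 = 65536.
One LSB is 6.8 V / 65536 = 103.8 µV.

103.8 µV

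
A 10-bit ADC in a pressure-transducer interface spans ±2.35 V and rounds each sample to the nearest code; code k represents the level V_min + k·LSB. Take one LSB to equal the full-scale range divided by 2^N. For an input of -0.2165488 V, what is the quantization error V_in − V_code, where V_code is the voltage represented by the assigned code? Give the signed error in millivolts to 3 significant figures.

Range = 2.35 − (-2.35) = 4.7 V. LSB = 4.7 V / 2^10 ≈ 4.590 mV.
Position in LSBs: (-0.2165488 − (-2.35)) × 1024/4.7 = 464.8200; rounding gives k = 465.
Reconstructed level: -2.35 + 465 × 4.7/1024 V = -0.2157226563 V.
V_in − V_code = -0.2165488 − (-0.2157226563) = −0.826 mV.

−0.826 mV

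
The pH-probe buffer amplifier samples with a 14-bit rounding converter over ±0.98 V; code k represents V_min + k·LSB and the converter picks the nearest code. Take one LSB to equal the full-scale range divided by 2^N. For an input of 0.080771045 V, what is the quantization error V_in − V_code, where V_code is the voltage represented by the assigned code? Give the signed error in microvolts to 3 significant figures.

+21.5 µV

Range = 0.98 − (-0.98) = 1.96 V. LSB = 1.96 V / 2^14 ≈ 119.6 µV.
Position in LSBs: (0.080771045 − (-0.98)) × 16384/1.96 = 8867.1800; rounding gives k = 8867.
Reconstructed level: -0.98 + 8867 × 1.96/16384 V = 0.080749511719 V.
e = 0.080771045 − (0.080749511719) = +21.5 µV.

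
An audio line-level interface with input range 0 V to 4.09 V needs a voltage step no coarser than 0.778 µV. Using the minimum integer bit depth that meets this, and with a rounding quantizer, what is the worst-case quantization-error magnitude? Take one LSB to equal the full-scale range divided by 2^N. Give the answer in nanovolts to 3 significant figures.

244 nV

Range is 4.09 V.
Need 2^N ≥ 4.09 V / 0.778 µV = 5.257e6 → N_min = 23.
Step size = 4.09/8388608 V = 487.57 nV.
Half an LSB is 244 nV.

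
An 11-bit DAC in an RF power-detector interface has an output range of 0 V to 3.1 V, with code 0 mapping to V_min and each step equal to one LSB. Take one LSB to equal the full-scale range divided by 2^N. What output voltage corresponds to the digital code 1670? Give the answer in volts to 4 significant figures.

Range is 3.1 V. LSB = 3.1 V / 2^11.
V_out = 0 + 1670 × (3.1/2048) V
      = 0 + 2.52783 = 2.52783 V.

2.528 V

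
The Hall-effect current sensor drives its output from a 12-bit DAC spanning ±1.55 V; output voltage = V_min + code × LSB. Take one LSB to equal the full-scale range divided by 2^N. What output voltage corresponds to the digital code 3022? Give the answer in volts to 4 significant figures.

Full-scale range = 1.55 V − (-1.55 V) = 3.1 V. LSB = 3.1 V / 2^12.
V_out = V_min + code × LSB = -1.55 V + 3022 × 3.1 V / 4096
      = -1.55 V + 2.28716 V = 0.737158 V.

0.7372 V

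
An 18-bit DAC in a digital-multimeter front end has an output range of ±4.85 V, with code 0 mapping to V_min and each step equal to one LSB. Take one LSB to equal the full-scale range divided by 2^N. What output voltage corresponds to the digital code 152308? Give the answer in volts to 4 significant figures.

Full-scale range = 4.85 V − (-4.85 V) = 9.7 V. LSB = 9.7 V / 2^18.
Output = V_min + (152308/262144) × range = -4.85 + 0.581009 × 9.7 V
      = -4.85 + 5.63579 = 0.785786 V.

0.7858 V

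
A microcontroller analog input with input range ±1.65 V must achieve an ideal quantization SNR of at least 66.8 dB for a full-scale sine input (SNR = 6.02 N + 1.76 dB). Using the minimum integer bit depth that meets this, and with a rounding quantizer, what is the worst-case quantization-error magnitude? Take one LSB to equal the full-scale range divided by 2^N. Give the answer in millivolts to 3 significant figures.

0.806 mV

Range = 1.65 − (-1.65) = 3.3 V.
6.02 N + 1.76 ≥ 66.8 gives N ≥ 10.804, so the minimum integer is 11.
LSB = 3.3 V / 2^11 = 1.6113 mV.
Half an LSB is 0.806 mV.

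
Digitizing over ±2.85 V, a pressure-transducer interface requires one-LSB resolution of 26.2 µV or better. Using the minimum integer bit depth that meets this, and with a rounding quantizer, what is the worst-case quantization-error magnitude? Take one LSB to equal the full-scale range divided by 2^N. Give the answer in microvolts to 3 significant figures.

10.9 µV

Range = 2.85 − (-2.85) = 5.7 V.
5.7 V / 26.2 µV = 217600. Since 2^17 = 131072 and 2^18 = 262144, N = 18.
LSB = 5.7 V ÷ 2^18 = 5.7/262144 V = 21.744 µV.
|e|_max = LSB/2 = 10.9 µV.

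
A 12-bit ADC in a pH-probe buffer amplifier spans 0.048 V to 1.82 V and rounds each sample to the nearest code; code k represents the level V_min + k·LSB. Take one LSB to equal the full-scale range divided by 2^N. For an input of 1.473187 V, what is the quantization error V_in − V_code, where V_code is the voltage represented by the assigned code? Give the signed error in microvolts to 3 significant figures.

Full-scale range = 1.82 V − (0.048 V) = 1.772 V. LSB = 1.772 V / 2^12 ≈ 432.6 µV.
(1.473187 − (0.048)) / LSB = 1.425187 × 4096/1.772 = 3294.3374. Nearest integer: k = 3294.
V_code = 0.048 + (3294/4096) × 1.772 = 1.473041016 V.
e = 1.473187 − (1.473041016) = +146 µV.

+146 µV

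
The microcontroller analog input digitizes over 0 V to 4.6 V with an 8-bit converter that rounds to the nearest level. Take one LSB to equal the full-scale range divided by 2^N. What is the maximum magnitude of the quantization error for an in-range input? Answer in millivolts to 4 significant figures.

8.984 mV

Span = 4.6 V.
LSB = 4.6 V / 2^8 = 17.9688 mV.
|e|_max = LSB/2 = 8.984 mV.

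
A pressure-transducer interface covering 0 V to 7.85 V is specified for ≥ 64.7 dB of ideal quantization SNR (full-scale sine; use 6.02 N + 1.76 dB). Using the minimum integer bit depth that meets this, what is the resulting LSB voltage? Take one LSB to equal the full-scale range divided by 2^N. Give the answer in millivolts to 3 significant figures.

3.83 mV

Full-scale range = 7.85 V.
Required N = ⌈(64.7 − 1.76)/6.02⌉ = ⌈10.455⌉ = 11.
One LSB is 7.85 V / 2048 = 3.83 mV.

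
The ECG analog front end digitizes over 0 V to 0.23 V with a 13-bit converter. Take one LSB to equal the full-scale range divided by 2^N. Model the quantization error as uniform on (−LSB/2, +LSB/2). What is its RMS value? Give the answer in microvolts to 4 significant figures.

8.105 µV

Full-scale range = 0.23 V.
LSB = 0.23 V ÷ 2^13 = 0.23/8192 V = 28.0762 µV.
RMS of a uniform error over width LSB is LSB/√12 = 8.105 µV.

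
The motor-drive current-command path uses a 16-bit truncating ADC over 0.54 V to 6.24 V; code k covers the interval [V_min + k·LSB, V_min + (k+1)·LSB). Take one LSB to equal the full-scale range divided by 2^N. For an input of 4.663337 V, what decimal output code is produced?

47408

The full-scale span is 6.24 − (0.54) = 5.7 V. LSB = 5.7 V / 2^16 ≈ 86.98 µV.
V_in − V_min = 4.663337 − (0.54) = 4.123337 V.
Divide by LSB: 4.123337 × 65536/5.7 = 47408.2480.
Truncating gives code 47408.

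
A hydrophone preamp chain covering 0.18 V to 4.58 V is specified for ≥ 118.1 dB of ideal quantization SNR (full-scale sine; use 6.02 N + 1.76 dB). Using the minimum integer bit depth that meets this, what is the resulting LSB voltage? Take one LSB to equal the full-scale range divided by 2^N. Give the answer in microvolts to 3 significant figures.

4.20 µV

Full-scale range = 4.58 V − (0.18 V) = 4.4 V.
Solving 6.02 N ≥ 118.1 − 1.76: N ≥ 19.326. Round up → N = 20.
LSB = 4.4 V ÷ 2^20 = 4.4/1048576 V = 4.20 µV.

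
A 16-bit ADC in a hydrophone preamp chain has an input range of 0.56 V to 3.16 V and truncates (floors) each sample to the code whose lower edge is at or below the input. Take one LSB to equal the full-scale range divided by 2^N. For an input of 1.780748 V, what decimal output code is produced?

30770

Span: 3.16 V − (0.56 V) = 2.6 V. LSB = 2.6 V / 2^16 ≈ 39.67 µV.
(V_in − V_min) × 2^16/range = (1.780748 − (0.56)) × 65536/2.6 = 30770.362.
Floor → code = 30770.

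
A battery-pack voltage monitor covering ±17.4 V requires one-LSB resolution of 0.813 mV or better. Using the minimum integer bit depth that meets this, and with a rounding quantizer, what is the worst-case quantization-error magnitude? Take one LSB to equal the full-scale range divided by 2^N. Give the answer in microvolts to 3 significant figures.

Range = 17.4 − (-17.4) = 34.8 V.
Levels needed ≥ 34.8/0.813 mV = 42800. 2^16 = 65536 suffices, so N_min = 16.
LSB = 34.8 V / 2^16 = 0.53101 mV.
Max error for round-to-nearest is LSB/2 = 266 µV.

266 µV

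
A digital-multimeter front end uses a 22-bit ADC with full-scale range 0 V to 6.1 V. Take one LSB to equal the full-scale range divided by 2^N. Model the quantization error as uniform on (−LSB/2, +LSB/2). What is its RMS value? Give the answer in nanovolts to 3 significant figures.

420 nV

Full-scale range = 6.1 V.
One LSB is 6.1 V / 4194304 = 1.4544 µV.
For a uniform distribution on [−LSB/2, +LSB/2], V_rms = LSB/√12 = 1.4544 µV/3.4641 = 420 nV.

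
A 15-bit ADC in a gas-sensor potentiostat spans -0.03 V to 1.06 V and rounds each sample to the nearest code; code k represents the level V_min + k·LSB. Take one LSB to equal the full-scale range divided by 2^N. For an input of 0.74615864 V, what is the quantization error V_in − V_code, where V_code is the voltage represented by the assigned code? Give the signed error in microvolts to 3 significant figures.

Range = 1.06 − (-0.03) = 1.09 V. LSB = 1.09 V / 2^15 ≈ 33.26 µV.
Position in LSBs: (0.74615864 − (-0.03)) × 32768/1.09 = 23333.1801; rounding gives k = 23333.
V_code = V_min + k × range/2^15 = -0.03 + 23333 × 1.09/32768 = 0.74615264893 V.
e = 0.74615864 − (0.74615264893) = +5.99 µV.

+5.99 µV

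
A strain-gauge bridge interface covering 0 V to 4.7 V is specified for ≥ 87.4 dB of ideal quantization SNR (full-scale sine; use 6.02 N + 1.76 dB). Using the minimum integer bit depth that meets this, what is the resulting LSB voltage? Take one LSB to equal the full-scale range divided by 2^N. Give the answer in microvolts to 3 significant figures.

Full-scale range = 4.7 V.
Solving 6.02 N ≥ 87.4 − 1.76: N ≥ 14.226. Round up → N = 15.
One LSB is 4.7 V / 32768 = 143 µV.

143 µV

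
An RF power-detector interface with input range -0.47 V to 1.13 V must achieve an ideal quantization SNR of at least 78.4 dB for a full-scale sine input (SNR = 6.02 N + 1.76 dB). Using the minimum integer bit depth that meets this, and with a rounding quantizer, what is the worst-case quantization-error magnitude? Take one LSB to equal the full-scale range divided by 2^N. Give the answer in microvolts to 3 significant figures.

97.7 µV

The full-scale span is 1.13 − (-0.47) = 1.6 V.
Solving 6.02 N ≥ 78.4 − 1.76: N ≥ 12.731. Round up → N = 13.
LSB = 1.6 V ÷ 2^13 = 1.6/8192 V = 195.31 µV.
|e|_max = LSB/2 = 97.7 µV.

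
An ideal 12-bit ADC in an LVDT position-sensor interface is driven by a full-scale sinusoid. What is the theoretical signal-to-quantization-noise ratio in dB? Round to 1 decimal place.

Ideal quantization SNR: 6.02 × 12 + 1.76 dB = 74.0 dB.

74.0 dB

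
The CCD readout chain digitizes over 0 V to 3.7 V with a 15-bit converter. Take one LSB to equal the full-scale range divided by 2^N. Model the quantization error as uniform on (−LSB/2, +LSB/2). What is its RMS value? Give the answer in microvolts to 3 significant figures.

32.6 µV

Range is 3.7 V.
LSB = 3.7 V ÷ 2^15 = 3.7/32768 V = 112.92 µV.
V_rms = LSB/√12 = 112.92 µV / √12 = 32.6 µV.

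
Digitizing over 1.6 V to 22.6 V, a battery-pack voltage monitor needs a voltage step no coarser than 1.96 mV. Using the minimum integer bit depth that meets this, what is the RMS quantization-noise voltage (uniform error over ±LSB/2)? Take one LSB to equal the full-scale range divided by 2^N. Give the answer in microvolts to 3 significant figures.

Span: 22.6 V − (1.6 V) = 21 V.
Levels needed ≥ 21/1.96 mV = 10710. 2^14 = 16384 suffices, so N_min = 14.
LSB = 21 V / 2^14 = 1.2817 mV.
V_rms = LSB/√12 = 370 µV.

370 µV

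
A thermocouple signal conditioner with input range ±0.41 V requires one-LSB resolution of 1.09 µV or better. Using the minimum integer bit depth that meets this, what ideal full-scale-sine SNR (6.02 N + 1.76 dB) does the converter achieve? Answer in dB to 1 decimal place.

122.2 dB

The full-scale span is 0.41 − (-0.41) = 0.82 V.
Levels needed ≥ 0.82/1.09 µV = 752300. 2^20 = 1048576 suffices, so N_min = 20.
SNR = 6.02 × 20 + 1.76 = 122.16 dB.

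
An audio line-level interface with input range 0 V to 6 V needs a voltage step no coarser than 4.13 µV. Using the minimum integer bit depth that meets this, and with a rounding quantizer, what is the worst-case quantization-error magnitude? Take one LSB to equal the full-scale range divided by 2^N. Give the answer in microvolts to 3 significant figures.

1.43 µV

Span = 6 V.
Levels needed ≥ 6/4.13 µV = 1.453e6. 2^21 = 2097152 suffices, so N_min = 21.
LSB = 6 V ÷ 2^21 = 6/2097152 V = 2.8610 µV.
|e|_max = LSB/2 = 1.43 µV.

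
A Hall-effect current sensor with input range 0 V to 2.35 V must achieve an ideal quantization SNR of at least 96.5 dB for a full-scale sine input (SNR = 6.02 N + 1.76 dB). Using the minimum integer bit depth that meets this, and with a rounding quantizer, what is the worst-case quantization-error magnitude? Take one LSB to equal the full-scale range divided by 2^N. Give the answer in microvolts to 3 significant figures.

Full-scale range = 2.35 V.
Required N = ⌈(96.5 − 1.76)/6.02⌉ = ⌈15.738⌉ = 16.
LSB = 2.35 V ÷ 2^16 = 2.35/65536 V = 35.858 µV.
|e|_max = LSB/2 = 17.9 µV.

17.9 µV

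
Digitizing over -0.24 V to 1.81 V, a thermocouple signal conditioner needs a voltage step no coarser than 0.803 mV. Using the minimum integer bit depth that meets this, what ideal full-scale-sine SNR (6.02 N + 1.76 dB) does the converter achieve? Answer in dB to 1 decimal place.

Span: 1.81 V − (-0.24 V) = 2.05 V.
Need 2^N ≥ 2.05 V / 0.803 mV = 2553 → N_min = 12.
6.02(12) + 1.76 = 74.00 dB.

74.0 dB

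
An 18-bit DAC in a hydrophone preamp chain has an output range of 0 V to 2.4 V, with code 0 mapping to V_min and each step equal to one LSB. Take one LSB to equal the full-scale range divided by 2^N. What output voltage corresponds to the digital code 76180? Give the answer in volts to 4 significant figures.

Range is 2.4 V. LSB = 2.4 V / 2^18.
V_out = 0 + 76180 × (2.4/262144) V
      = 0 V + 0.697449 V = 0.697449 V.

0.6974 V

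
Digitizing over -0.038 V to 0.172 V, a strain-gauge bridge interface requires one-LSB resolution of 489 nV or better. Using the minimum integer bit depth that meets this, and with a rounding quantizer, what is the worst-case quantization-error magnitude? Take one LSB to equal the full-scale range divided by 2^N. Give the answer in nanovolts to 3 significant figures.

Span: 0.172 V − (-0.038 V) = 0.21 V.
Need 2^N ≥ 0.21 V / 489 nV = 429400 → N_min = 19.
Step size = 0.21/524288 V = 400.54 nV.
Half an LSB is 200 nV.

200 nV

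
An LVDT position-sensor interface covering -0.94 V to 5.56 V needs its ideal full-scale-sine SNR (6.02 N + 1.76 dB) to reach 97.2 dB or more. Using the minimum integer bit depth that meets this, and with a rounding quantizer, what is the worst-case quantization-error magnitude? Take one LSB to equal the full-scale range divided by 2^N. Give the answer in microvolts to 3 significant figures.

The full-scale span is 5.56 − (-0.94) = 6.5 V.
6.02 N + 1.76 ≥ 97.2 gives N ≥ 15.854, so the minimum integer is 16.
LSB = 6.5 V ÷ 2^16 = 6.5/65536 V = 99.182 µV.
|e|_max = LSB/2 = 49.6 µV.

49.6 µV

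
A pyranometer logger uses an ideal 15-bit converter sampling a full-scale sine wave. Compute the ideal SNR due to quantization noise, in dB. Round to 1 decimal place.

Ideal quantization SNR: 6.02 × 15 + 1.76 dB = 92.1 dB.

92.1 dB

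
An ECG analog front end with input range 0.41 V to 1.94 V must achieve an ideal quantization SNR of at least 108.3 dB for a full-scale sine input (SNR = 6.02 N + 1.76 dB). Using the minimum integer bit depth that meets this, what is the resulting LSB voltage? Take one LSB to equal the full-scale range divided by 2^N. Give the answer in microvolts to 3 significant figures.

5.84 µV

Full-scale range = 1.94 V − (0.41 V) = 1.53 V.
Required N = ⌈(108.3 − 1.76)/6.02⌉ = ⌈17.698⌉ = 18.
One LSB is 1.53 V / 262144 = 5.84 µV.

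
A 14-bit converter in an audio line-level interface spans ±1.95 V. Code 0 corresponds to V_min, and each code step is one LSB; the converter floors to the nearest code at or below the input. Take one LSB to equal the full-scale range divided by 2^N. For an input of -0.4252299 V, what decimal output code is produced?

6405

The full-scale span is 1.95 − (-1.95) = 3.9 V. LSB = 3.9 V / 2^14 ≈ 238.0 µV.
code = ⌊(V_in − V_min)/LSB⌋ = ⌊(V_in − V_min) × 2^14 / range⌋
     = ⌊(-0.4252299 − (-1.95)) × 16384 / 3.9⌋ = ⌊1.5247701 × 16384/3.9⌋
     = ⌊6405.598⌋ = 6405.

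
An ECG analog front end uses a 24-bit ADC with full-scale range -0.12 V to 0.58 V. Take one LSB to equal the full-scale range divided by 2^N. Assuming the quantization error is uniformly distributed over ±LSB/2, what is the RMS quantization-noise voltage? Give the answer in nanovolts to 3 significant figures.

Full-scale range = 0.58 V − (-0.12 V) = 0.7 V.
LSB = 0.7 V ÷ 2^24 = 0.7/16777216 V = 41.723 nV.
V_rms = LSB/√12 = 41.723 nV / √12 = 12.0 nV.

12.0 nV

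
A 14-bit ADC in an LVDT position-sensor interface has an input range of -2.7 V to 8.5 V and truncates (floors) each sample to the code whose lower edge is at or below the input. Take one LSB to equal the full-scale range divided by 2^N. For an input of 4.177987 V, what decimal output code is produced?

10061

Range = 8.5 − (-2.7) = 11.2 V. LSB = 11.2 V / 2^14 ≈ 0.6836 mV.
code = ⌊(V_in − V_min)/LSB⌋ = ⌊(V_in − V_min) × 2^14 / range⌋
     = ⌊(4.177987 − (-2.7)) × 16384 / 11.2⌋ = ⌊6.877987 × 16384/11.2⌋
     = ⌊10061.512⌋ = 10061.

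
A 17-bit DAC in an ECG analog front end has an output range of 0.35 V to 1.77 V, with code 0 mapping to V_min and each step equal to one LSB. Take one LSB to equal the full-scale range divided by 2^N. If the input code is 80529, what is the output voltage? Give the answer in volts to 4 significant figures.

1.222 V

Range = 1.77 − (0.35) = 1.42 V. LSB = 1.42 V / 2^17.
Output = V_min + (80529/131072) × range = 0.35 + 0.614388 × 1.42 V
      = 0.35 V + 0.872430 V = 1.22243 V.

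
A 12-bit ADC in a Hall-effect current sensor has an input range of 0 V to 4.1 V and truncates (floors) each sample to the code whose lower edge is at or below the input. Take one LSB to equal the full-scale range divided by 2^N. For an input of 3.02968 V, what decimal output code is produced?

Range is 4.1 V. LSB = 4.1 V / 2^12 ≈ 1.001 mV.
code = ⌊(V_in − V_min)/LSB⌋ = ⌊(V_in − V_min) × 2^12 / range⌋
     = ⌊(3.02968 − (0)) × 4096 / 4.1⌋ = ⌊3.02968 × 4096/4.1⌋
     = ⌊3026.724⌋ = 3026.

3026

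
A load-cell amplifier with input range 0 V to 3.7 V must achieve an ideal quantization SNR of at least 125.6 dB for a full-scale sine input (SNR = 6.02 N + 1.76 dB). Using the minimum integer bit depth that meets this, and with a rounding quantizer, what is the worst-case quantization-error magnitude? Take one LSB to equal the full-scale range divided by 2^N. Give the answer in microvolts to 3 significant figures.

V_FS = 3.7 V.
6.02 N + 1.76 ≥ 125.6 gives N ≥ 20.571, so the minimum integer is 21.
Step size = 3.7/2097152 V = 1.7643 µV.
Half an LSB is 0.882 µV.

0.882 µV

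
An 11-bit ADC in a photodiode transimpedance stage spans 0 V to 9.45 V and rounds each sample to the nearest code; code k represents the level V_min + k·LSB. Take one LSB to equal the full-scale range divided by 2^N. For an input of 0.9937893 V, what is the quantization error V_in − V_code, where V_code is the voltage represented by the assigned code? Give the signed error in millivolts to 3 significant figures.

V_FS = 9.45 V. LSB = 9.45 V / 2^11 ≈ 4.614 mV.
(V_in − V_min)/LSB = (0.9937893 − (0)) × 2048/9.45 = 215.3736 → nearest code k = 215.
V_code = 0 + (215/2048) × 9.45 = 0.9920654297 V.
e = 0.9937893 − (0.9920654297) = +1.72 mV.

+1.72 mV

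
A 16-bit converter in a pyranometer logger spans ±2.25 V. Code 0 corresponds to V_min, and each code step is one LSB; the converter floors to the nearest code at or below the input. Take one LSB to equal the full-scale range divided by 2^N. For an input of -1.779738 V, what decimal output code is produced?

6848

Span: 2.25 V − (-2.25 V) = 4.5 V. LSB = 4.5 V / 2^16 ≈ 68.66 µV.
V_in − V_min = -1.779738 − (-2.25) = 0.470262 V.
Divide by LSB: 0.470262 × 65536/4.5 = 6848.6868.
Truncating gives code 6848.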